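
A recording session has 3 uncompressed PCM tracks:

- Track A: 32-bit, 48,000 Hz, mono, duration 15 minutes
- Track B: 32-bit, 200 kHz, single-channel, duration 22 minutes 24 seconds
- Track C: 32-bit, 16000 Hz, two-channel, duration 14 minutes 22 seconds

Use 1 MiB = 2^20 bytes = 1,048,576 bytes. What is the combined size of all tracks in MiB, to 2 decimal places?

1295.41 MiB

Track A: 15 minutes = 900 s; 48,000 × 900 × 4 × 1 = 172,800,000 bytes.
Track B: 22 minutes 24 seconds = 1,344 s; 200,000 × 1,344 × 4 × 1 = 1,075,200,000 bytes.
Track C: 14 minutes 22 seconds = 862 s; 16,000 × 862 × 4 × 2 = 110,336,000 bytes.
Total = 1,358,336,000 bytes = 1295.41 MiB.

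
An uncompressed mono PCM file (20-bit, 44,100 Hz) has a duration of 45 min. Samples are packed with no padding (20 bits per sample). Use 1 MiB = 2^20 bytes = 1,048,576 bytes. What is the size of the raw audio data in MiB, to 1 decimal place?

Duration = 45 min = 2,700 s.
Bits = 44,100 × 2,700 × 20 × 1 = 2,381,400,000 bits = 297,675,000 bytes.
297,675,000 / 1,048,576 = 283.9 MiB.

283.9 MiB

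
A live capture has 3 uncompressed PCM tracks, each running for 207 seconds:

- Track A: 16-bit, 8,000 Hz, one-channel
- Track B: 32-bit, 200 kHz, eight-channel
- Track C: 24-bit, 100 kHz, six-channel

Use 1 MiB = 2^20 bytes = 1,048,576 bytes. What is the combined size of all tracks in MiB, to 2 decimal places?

Track A: 8,000 × 207 × 2 × 1 = 3,312,000 bytes.
Track B: 200,000 × 207 × 4 × 8 = 1,324,800,000 bytes.
Track C: 100,000 × 207 × 3 × 6 = 372,600,000 bytes.
Total = 1,700,712,000 bytes = 1621.93 MiB.

1621.93 MiB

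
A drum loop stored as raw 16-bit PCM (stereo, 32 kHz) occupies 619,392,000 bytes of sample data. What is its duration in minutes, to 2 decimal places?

80.65 minutes

Byte rate = 32,000 × 2 × 2 = 128,000 bytes/s.
Duration = 619,392,000 / 128,000 = 4,839 s.
4,839 s / 60 = 80.65 minutes.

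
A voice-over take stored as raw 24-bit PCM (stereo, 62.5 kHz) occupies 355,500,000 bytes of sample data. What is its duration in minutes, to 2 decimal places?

Byte rate = 62,500 × 3 × 2 = 375,000 bytes/s.
Duration = 355,500,000 / 375,000 = 948 s.
948 s / 60 = 15.80 minutes.

15.80 minutes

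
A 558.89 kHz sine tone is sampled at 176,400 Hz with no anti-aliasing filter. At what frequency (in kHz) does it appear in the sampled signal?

29.69 kHz

Nyquist = 176,400/2 = 88,200 Hz; 558,890 Hz exceeds it.
Alias = |558,890 − 3×176,400| = |558,890 − 529,200| = 29,690 Hz = 29.69 kHz.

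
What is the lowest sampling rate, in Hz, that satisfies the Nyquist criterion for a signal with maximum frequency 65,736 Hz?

Minimum sample rate = 2 × 65,736 Hz = 131,472 Hz.

131,472 Hz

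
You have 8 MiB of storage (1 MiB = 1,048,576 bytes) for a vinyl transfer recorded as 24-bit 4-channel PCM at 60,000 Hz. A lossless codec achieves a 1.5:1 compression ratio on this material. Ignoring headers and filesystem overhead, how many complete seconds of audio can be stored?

17 seconds

Uncompressed byte rate = 60,000 × 3 × 4 = 720,000 bytes/s.
After 1.5:1 compression, effective rate ≈ 480000 bytes/s.
Capacity = 8 × 1,048,576 = 8,388,608 bytes.
8,388,608 / effective rate ≈ 17.48 s → 17 seconds.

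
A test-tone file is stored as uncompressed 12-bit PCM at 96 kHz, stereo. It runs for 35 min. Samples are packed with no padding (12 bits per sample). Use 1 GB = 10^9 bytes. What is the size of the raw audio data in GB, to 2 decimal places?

Duration = 35 min = 2,100 s.
Bits = 96,000 × 2,100 × 12 × 2 = 4,838,400,000 bits = 604,800,000 bytes.
604,800,000 / 1,000,000,000 = 0.60 GB.

0.60 GB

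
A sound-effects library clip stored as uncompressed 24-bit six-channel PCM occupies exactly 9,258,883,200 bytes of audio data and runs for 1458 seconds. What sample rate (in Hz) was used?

Bytes = sample_rate × seconds × bytes_per_sample × channels.
sample_rate = 9,258,883,200 / (1,458 × 3 × 6) = 9,258,883,200 / 26,244 = 352,800 Hz.

352,800 Hz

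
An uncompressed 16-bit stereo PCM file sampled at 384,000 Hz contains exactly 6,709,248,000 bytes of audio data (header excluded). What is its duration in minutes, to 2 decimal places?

Byte rate = 384,000 × 2 × 2 = 1,536,000 bytes/s.
Duration = 6,709,248,000 / 1,536,000 = 4,368 s.
4,368 s / 60 = 72.80 minutes.

72.80 minutes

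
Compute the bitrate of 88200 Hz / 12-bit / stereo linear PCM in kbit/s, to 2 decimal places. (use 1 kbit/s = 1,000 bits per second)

2116.80 kbit/s

Bit rate = 88,200 × 12 × 2 = 2,116,800 bits/s.
= 2116.80 kbit/s.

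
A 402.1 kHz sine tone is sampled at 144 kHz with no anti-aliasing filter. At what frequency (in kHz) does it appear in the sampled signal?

Nyquist = 144,000/2 = 72,000 Hz; 402,100 Hz exceeds it.
Alias = |402,100 − 3×144,000| = |402,100 − 432,000| = 29,900 Hz = 29.9 kHz.

29.9 kHz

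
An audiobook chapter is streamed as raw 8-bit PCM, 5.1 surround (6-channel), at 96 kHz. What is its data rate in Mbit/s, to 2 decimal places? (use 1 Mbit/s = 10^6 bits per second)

Bit rate = 96,000 × 8 × 6 = 4,608,000 bits/s.
= 4.61 Mbit/s.

4.61 Mbit/s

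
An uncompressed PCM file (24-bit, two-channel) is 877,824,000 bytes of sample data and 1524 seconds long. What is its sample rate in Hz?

Bytes = sample_rate × seconds × bytes_per_sample × channels.
sample_rate = 877,824,000 / (1,524 × 3 × 2) = 877,824,000 / 9,144 = 96,000 Hz.

96,000 Hz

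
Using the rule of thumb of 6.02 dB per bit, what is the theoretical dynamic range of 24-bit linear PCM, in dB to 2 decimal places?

24 × 6.02 = 144.48 dB.

144.48 dB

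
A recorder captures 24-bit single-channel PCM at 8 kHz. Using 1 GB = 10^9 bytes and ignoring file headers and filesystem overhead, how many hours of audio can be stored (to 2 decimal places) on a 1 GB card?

Uncompressed byte rate = 8,000 × 3 × 1 = 24,000 bytes/s.
Capacity = 1 × 1,000,000,000 = 1,000,000,000 bytes.
1,000,000,000 / 24,000 ≈ 41666.67 s → 11.57 hours.

11.57 hours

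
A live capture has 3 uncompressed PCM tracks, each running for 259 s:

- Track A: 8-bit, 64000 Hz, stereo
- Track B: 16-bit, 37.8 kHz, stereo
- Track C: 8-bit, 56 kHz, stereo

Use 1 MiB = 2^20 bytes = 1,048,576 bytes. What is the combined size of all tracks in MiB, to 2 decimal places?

Track A: 64,000 × 259 × 1 × 2 = 33,152,000 bytes.
Track B: 37,800 × 259 × 2 × 2 = 39,160,800 bytes.
Track C: 56,000 × 259 × 1 × 2 = 29,008,000 bytes.
Total = 101,320,800 bytes = 96.63 MiB.

96.63 MiB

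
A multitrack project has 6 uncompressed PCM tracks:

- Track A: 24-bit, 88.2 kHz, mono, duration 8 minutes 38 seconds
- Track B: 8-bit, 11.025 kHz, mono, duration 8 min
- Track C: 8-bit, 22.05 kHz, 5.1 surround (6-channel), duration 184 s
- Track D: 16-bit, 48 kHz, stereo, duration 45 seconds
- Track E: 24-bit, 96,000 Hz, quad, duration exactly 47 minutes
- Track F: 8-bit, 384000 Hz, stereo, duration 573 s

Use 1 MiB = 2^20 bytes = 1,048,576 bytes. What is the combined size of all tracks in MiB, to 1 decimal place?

Track A: 8 minutes 38 seconds = 518 s; 88,200 × 518 × 3 × 1 = 137,062,800 bytes.
Track B: 8 min = 480 s; 11,025 × 480 × 1 × 1 = 5,292,000 bytes.
Track C: 22,050 × 184 × 1 × 6 = 24,343,200 bytes.
Track D: 48,000 × 45 × 2 × 2 = 8,640,000 bytes.
Track E: exactly 47 minutes = 2,820 s; 96,000 × 2,820 × 3 × 4 = 3,248,640,000 bytes.
Track F: 384,000 × 573 × 1 × 2 = 440,064,000 bytes.
Total = 3,864,042,000 bytes = 3685.0 MiB.

3685.0 MiB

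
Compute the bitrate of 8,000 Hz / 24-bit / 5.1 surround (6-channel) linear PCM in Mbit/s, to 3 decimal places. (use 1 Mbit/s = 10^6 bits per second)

Bit rate = 8,000 × 24 × 6 = 1,152,000 bits/s.
= 1.152 Mbit/s.

1.152 Mbit/s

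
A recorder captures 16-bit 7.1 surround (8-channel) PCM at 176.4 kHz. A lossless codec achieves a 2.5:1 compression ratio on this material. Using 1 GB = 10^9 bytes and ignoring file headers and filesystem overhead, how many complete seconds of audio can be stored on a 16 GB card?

14,172 seconds

Uncompressed byte rate = 176,400 × 2 × 8 = 2,822,400 bytes/s.
After 2.5:1 compression, effective rate ≈ 1128960 bytes/s.
Capacity = 16 × 1,000,000,000 = 16,000,000,000 bytes.
16,000,000,000 / effective rate ≈ 14172.34 s → 14,172 seconds.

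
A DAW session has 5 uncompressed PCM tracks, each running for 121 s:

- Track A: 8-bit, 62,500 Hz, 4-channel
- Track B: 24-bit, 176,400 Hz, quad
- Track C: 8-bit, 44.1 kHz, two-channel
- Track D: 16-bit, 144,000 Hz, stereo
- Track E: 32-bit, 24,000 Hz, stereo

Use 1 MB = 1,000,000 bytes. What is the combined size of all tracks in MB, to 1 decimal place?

Track A: 62,500 × 121 × 1 × 4 = 30,250,000 bytes.
Track B: 176,400 × 121 × 3 × 4 = 256,132,800 bytes.
Track C: 44,100 × 121 × 1 × 2 = 10,672,200 bytes.
Track D: 144,000 × 121 × 2 × 2 = 69,696,000 bytes.
Track E: 24,000 × 121 × 4 × 2 = 23,232,000 bytes.
Total = 389,983,000 bytes = 390.0 MB.

390.0 MB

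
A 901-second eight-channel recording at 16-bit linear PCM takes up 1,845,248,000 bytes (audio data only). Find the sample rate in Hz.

128,000 Hz

Bytes = sample_rate × seconds × bytes_per_sample × channels.
sample_rate = 1,845,248,000 / (901 × 2 × 8) = 1,845,248,000 / 14,416 = 128,000 Hz.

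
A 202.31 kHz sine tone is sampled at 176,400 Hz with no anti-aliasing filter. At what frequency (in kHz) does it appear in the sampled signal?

25.91 kHz

Nyquist = 176,400/2 = 88,200 Hz; 202,310 Hz exceeds it.
Alias = |202,310 − 1×176,400| = |202,310 − 176,400| = 25,910 Hz = 25.91 kHz.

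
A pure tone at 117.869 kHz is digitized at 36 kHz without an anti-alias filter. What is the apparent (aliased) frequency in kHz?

9.869 kHz

Nyquist = 36,000/2 = 18,000 Hz; 117,869 Hz exceeds it.
Alias = |117,869 − 3×36,000| = |117,869 − 108,000| = 9,869 Hz = 9.869 kHz.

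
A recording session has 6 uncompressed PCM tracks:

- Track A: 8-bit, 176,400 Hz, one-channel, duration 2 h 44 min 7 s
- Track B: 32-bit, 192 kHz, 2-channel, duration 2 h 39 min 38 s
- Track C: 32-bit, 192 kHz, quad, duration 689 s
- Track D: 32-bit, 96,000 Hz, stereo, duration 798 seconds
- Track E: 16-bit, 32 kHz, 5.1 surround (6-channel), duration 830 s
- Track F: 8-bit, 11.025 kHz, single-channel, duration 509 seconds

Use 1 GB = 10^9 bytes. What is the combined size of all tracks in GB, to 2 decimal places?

19.50 GB

Track A: 2 h 44 min 7 s = 9,847 s; 176,400 × 9,847 × 1 × 1 = 1,737,010,800 bytes.
Track B: 2 h 39 min 38 s = 9,578 s; 192,000 × 9,578 × 4 × 2 = 14,711,808,000 bytes.
Track C: 192,000 × 689 × 4 × 4 = 2,116,608,000 bytes.
Track D: 96,000 × 798 × 4 × 2 = 612,864,000 bytes.
Track E: 32,000 × 830 × 2 × 6 = 318,720,000 bytes.
Track F: 11,025 × 509 × 1 × 1 = 5,611,725 bytes.
Total = 19,502,622,525 bytes = 19.50 GB.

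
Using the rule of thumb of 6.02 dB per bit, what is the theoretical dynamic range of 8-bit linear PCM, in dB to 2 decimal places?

48.16 dB

8 × 6.02 = 48.16 dB.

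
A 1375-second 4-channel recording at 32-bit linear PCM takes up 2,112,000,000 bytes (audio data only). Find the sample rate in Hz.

96,000 Hz

Bytes = sample_rate × seconds × bytes_per_sample × channels.
sample_rate = 2,112,000,000 / (1,375 × 4 × 4) = 2,112,000,000 / 22,000 = 96,000 Hz.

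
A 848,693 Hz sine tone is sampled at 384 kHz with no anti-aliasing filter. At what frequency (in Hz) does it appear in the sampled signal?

80,693 Hz

Nyquist = 384,000/2 = 192,000 Hz; 848,693 Hz exceeds it.
Alias = |848,693 − 2×384,000| = |848,693 − 768,000| = 80,693 Hz.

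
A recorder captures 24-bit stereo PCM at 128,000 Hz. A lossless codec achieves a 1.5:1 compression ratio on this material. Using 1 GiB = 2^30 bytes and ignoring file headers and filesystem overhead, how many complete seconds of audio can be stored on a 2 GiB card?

4,194 seconds

Uncompressed byte rate = 128,000 × 3 × 2 = 768,000 bytes/s.
After 1.5:1 compression, effective rate ≈ 512000 bytes/s.
Capacity = 2 × 1,073,741,824 = 2,147,483,648 bytes.
2,147,483,648 / effective rate ≈ 4194.3 s → 4,194 seconds.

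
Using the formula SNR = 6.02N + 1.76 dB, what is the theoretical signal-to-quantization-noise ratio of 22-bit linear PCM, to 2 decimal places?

134.20 dB

6.02 × 22 + 1.76 = 134.20 dB.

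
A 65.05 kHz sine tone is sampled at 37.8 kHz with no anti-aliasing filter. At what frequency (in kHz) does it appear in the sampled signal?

Nyquist = 37,800/2 = 18,900 Hz; 65,050 Hz exceeds it.
Alias = |65,050 − 2×37,800| = |65,050 − 75,600| = 10,550 Hz = 10.55 kHz.

10.55 kHz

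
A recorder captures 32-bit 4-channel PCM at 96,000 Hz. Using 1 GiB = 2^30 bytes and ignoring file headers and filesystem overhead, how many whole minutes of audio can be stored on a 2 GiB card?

Uncompressed byte rate = 96,000 × 4 × 4 = 1,536,000 bytes/s.
Capacity = 2 × 1,073,741,824 = 2,147,483,648 bytes.
2,147,483,648 / 1,536,000 ≈ 1398.1 s → 23 minutes.

23 minutes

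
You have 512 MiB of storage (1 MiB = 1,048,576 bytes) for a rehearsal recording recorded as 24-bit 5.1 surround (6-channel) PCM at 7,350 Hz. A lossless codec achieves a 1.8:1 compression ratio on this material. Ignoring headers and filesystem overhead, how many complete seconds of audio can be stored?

Uncompressed byte rate = 7,350 × 3 × 6 = 132,300 bytes/s.
After 1.8:1 compression, effective rate ≈ 73500 bytes/s.
Capacity = 512 × 1,048,576 = 536,870,912 bytes.
536,870,912 / effective rate ≈ 7304.37 s → 7,304 seconds.

7,304 seconds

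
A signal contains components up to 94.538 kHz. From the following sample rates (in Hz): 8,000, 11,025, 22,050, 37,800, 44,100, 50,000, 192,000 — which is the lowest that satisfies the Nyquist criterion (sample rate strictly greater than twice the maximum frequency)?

Need sample rate > 2 × 94,538 = 189,076 Hz.
Lowest listed rate above 189,076 Hz is 192,000 Hz.

192,000 Hz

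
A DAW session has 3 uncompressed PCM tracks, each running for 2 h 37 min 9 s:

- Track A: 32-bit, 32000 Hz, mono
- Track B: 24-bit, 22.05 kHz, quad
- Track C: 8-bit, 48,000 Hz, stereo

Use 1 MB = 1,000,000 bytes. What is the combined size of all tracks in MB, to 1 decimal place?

4607.0 MB

2 h 37 min 9 s = 9,429 s.
Track A: 32,000 × 9,429 × 4 × 1 = 1,206,912,000 bytes.
Track B: 22,050 × 9,429 × 3 × 4 = 2,494,913,400 bytes.
Track C: 48,000 × 9,429 × 1 × 2 = 905,184,000 bytes.
Total = 4,607,009,400 bytes = 4607.0 MB.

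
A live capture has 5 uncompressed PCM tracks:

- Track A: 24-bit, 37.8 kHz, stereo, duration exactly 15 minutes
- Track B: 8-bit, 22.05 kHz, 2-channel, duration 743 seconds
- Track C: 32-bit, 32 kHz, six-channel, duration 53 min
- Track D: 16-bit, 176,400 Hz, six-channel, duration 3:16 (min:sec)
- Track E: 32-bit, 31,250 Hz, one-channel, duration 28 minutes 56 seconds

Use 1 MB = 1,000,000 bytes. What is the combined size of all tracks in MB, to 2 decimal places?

Track A: exactly 15 minutes = 900 s; 37,800 × 900 × 3 × 2 = 204,120,000 bytes.
Track B: 22,050 × 743 × 1 × 2 = 32,766,300 bytes.
Track C: 53 min = 3,180 s; 32,000 × 3,180 × 4 × 6 = 2,442,240,000 bytes.
Track D: 3:16 (min:sec) = 196 s; 176,400 × 196 × 2 × 6 = 414,892,800 bytes.
Track E: 28 minutes 56 seconds = 1,736 s; 31,250 × 1,736 × 4 × 1 = 217,000,000 bytes.
Total = 3,311,019,100 bytes = 3311.02 MB.

3311.02 MB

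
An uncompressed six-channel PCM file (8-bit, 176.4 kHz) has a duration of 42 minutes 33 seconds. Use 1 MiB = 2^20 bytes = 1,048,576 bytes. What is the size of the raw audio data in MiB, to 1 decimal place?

Duration = 42 minutes 33 seconds = 2,553 s.
Bytes = 176,400 samples/s × 2,553 s × 1 bytes/sample × 6 ch = 2,702,095,200 bytes.
2,702,095,200 / 1,048,576 = 2576.9 MiB.

2576.9 MiB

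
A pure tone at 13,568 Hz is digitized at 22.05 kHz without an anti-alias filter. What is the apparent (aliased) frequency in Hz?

8,482 Hz

Nyquist = 22,050/2 = 11,025 Hz; 13,568 Hz exceeds it.
Alias = |13,568 − 1×22,050| = |13,568 − 22,050| = 8,482 Hz.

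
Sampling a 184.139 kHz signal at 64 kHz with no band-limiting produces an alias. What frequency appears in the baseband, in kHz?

Nyquist = 64,000/2 = 32,000 Hz; 184,139 Hz exceeds it.
Alias = |184,139 − 3×64,000| = |184,139 − 192,000| = 7,861 Hz = 7.861 kHz.

7.861 kHz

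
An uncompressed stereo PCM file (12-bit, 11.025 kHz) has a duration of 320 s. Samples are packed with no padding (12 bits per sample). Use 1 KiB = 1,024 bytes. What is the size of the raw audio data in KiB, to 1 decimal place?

10335.9 KiB

Bits = 11,025 × 320 × 12 × 2 = 84,672,000 bits = 10,584,000 bytes.
10,584,000 / 1,024 = 10335.9 KiB.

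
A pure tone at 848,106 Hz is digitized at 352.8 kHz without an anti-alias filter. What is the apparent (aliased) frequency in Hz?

142,506 Hz

Nyquist = 352,800/2 = 176,400 Hz; 848,106 Hz exceeds it.
Alias = |848,106 − 2×352,800| = |848,106 − 705,600| = 142,506 Hz.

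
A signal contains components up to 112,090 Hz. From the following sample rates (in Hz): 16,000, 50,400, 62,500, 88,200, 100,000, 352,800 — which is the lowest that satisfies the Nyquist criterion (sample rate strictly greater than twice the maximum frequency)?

352,800 Hz

Need sample rate > 2 × 112,090 = 224,180 Hz.
Lowest listed rate above 224,180 Hz is 352,800 Hz.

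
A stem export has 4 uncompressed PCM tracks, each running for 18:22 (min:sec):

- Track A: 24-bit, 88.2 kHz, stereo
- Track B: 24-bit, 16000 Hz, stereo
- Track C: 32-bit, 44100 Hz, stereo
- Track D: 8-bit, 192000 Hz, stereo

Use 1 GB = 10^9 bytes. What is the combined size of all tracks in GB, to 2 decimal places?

1.50 GB

18:22 (min:sec) = 1,102 s.
Track A: 88,200 × 1,102 × 3 × 2 = 583,178,400 bytes.
Track B: 16,000 × 1,102 × 3 × 2 = 105,792,000 bytes.
Track C: 44,100 × 1,102 × 4 × 2 = 388,785,600 bytes.
Track D: 192,000 × 1,102 × 1 × 2 = 423,168,000 bytes.
Total = 1,500,924,000 bytes = 1.50 GB.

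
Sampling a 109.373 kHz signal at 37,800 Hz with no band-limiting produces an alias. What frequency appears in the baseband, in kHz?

4.027 kHz

Nyquist = 37,800/2 = 18,900 Hz; 109,373 Hz exceeds it.
Alias = |109,373 − 3×37,800| = |109,373 − 113,400| = 4,027 Hz = 4.027 kHz.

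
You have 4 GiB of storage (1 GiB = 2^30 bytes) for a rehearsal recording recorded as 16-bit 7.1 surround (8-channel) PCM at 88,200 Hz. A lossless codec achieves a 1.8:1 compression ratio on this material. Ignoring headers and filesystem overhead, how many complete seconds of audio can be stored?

Uncompressed byte rate = 88,200 × 2 × 8 = 1,411,200 bytes/s.
After 1.8:1 compression, effective rate ≈ 784000 bytes/s.
Capacity = 4 × 1,073,741,824 = 4,294,967,296 bytes.
4,294,967,296 / effective rate ≈ 5478.27 s → 5,478 seconds.

5,478 seconds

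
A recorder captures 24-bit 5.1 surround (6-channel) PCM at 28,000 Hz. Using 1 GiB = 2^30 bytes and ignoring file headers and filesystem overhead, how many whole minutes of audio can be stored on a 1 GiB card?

35 minutes

Uncompressed byte rate = 28,000 × 3 × 6 = 504,000 bytes/s.
Capacity = 1 × 1,073,741,824 = 1,073,741,824 bytes.
1,073,741,824 / 504,000 ≈ 2130.44 s → 35 minutes.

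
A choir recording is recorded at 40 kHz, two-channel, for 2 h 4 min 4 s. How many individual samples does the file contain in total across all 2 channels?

2 h 4 min 4 s = 7,444 s.
40,000 × 7,444 s × 2 ch = 595,520,000 samples.

595,520,000 samples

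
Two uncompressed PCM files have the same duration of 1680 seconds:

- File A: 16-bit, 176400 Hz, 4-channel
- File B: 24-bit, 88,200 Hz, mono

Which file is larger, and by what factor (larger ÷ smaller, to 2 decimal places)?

File A, by a factor of 5.33

File A: 176,400 × 2 × 4 = 1,411,200 bytes/s.
File B: 88,200 × 3 × 1 = 264,600 bytes/s.
File A is larger; ratio = 2,370,816,000 / 444,528,000 = 5.33.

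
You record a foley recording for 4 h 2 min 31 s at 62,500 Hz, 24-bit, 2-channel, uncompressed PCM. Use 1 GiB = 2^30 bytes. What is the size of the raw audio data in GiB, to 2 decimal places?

5.08 GiB

Duration = 4 h 2 min 31 s = 14,551 s.
Bytes = 62,500 samples/s × 14,551 s × 3 bytes/sample × 2 ch = 5,456,625,000 bytes.
5,456,625,000 / 1,073,741,824 = 5.08 GiB.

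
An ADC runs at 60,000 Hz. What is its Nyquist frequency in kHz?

30 kHz

Nyquist frequency = sample rate / 2 = 60,000 / 2 = 30 kHz.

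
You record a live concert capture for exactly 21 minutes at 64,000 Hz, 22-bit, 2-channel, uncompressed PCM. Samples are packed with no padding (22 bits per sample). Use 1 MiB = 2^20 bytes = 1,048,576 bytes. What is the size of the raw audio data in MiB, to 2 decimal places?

Duration = exactly 21 minutes = 1,260 s.
Bits = 64,000 × 1,260 × 22 × 2 = 3,548,160,000 bits = 443,520,000 bytes.
443,520,000 / 1,048,576 = 422.97 MiB.

422.97 MiB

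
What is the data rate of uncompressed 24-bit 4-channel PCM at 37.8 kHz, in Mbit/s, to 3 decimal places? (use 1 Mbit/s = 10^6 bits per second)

3.629 Mbit/s

Bit rate = 37,800 × 24 × 4 = 3,628,800 bits/s.
= 3.629 Mbit/s.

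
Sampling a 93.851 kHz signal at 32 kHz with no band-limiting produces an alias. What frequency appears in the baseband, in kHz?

Nyquist = 32,000/2 = 16,000 Hz; 93,851 Hz exceeds it.
Alias = |93,851 − 3×32,000| = |93,851 − 96,000| = 2,149 Hz = 2.149 kHz.

2.149 kHz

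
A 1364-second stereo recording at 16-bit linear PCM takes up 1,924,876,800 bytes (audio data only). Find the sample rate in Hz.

Bytes = sample_rate × seconds × bytes_per_sample × channels.
sample_rate = 1,924,876,800 / (1,364 × 2 × 2) = 1,924,876,800 / 5,456 = 352,800 Hz.

352,800 Hz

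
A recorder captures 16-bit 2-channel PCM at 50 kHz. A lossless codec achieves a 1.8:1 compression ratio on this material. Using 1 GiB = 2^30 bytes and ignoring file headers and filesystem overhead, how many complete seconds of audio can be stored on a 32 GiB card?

309,237 seconds

Uncompressed byte rate = 50,000 × 2 × 2 = 200,000 bytes/s.
After 1.8:1 compression, effective rate ≈ 111111.11 bytes/s.
Capacity = 32 × 1,073,741,824 = 34,359,738,368 bytes.
34,359,738,368 / effective rate ≈ 309237.65 s → 309,237 seconds.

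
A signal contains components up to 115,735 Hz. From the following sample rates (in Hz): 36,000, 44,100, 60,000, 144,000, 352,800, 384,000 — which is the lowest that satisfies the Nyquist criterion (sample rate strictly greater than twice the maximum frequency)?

352,800 Hz

Need sample rate > 2 × 115,735 = 231,470 Hz.
Lowest listed rate above 231,470 Hz is 352,800 Hz.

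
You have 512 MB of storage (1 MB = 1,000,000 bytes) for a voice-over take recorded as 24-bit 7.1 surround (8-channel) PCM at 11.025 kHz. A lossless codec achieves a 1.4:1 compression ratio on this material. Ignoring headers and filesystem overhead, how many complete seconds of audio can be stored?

Uncompressed byte rate = 11,025 × 3 × 8 = 264,600 bytes/s.
After 1.4:1 compression, effective rate ≈ 189000 bytes/s.
Capacity = 512 × 1,000,000 = 512,000,000 bytes.
512,000,000 / effective rate ≈ 2708.99 s → 2,708 seconds.

2,708 seconds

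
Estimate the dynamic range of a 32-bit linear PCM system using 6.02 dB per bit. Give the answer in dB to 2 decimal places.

32 × 6.02 = 192.64 dB.

192.64 dB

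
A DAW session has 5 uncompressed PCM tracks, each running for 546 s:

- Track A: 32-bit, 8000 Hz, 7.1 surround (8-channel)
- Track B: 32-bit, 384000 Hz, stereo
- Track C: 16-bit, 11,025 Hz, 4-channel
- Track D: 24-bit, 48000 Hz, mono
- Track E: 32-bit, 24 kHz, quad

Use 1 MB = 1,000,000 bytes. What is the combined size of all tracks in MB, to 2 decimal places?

2153.53 MB

Track A: 8,000 × 546 × 4 × 8 = 139,776,000 bytes.
Track B: 384,000 × 546 × 4 × 2 = 1,677,312,000 bytes.
Track C: 11,025 × 546 × 2 × 4 = 48,157,200 bytes.
Track D: 48,000 × 546 × 3 × 1 = 78,624,000 bytes.
Track E: 24,000 × 546 × 4 × 4 = 209,664,000 bytes.
Total = 2,153,533,200 bytes = 2153.53 MB.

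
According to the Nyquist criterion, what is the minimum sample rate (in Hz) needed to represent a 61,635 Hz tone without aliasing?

Minimum sample rate = 2 × 61,635 Hz = 123,270 Hz.

123,270 Hz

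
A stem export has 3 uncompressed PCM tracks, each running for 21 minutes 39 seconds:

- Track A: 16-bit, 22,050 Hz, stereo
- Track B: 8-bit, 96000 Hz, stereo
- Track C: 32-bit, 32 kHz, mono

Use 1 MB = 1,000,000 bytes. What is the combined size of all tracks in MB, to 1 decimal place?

530.3 MB

21 minutes 39 seconds = 1,299 s.
Track A: 22,050 × 1,299 × 2 × 2 = 114,571,800 bytes.
Track B: 96,000 × 1,299 × 1 × 2 = 249,408,000 bytes.
Track C: 32,000 × 1,299 × 4 × 1 = 166,272,000 bytes.
Total = 530,251,800 bytes = 530.3 MB.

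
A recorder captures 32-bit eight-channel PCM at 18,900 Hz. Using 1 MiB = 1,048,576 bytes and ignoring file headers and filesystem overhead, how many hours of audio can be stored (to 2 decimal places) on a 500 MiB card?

0.24 hours

Uncompressed byte rate = 18,900 × 4 × 8 = 604,800 bytes/s.
Capacity = 500 × 1,048,576 = 524,288,000 bytes.
524,288,000 / 604,800 ≈ 866.88 s → 0.24 hours.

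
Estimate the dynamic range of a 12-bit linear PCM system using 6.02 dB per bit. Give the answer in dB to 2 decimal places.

12 × 6.02 = 72.24 dB.

72.24 dB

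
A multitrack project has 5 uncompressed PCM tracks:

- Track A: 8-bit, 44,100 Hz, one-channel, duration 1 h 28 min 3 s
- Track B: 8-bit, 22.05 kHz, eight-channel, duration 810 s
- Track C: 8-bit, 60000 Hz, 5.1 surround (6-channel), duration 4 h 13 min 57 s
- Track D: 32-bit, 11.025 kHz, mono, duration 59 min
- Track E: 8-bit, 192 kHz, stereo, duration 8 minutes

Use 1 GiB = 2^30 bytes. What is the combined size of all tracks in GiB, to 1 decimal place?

5.8 GiB

Track A: 1 h 28 min 3 s = 5,283 s; 44,100 × 5,283 × 1 × 1 = 232,980,300 bytes.
Track B: 22,050 × 810 × 1 × 8 = 142,884,000 bytes.
Track C: 4 h 13 min 57 s = 15,237 s; 60,000 × 15,237 × 1 × 6 = 5,485,320,000 bytes.
Track D: 59 min = 3,540 s; 11,025 × 3,540 × 4 × 1 = 156,114,000 bytes.
Track E: 8 minutes = 480 s; 192,000 × 480 × 1 × 2 = 184,320,000 bytes.
Total = 6,201,618,300 bytes = 5.8 GiB.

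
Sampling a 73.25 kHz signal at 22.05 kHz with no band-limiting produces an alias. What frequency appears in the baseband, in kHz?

7.1 kHz

Nyquist = 22,050/2 = 11,025 Hz; 73,250 Hz exceeds it.
Alias = |73,250 − 3×22,050| = |73,250 − 66,150| = 7,100 Hz = 7.1 kHz.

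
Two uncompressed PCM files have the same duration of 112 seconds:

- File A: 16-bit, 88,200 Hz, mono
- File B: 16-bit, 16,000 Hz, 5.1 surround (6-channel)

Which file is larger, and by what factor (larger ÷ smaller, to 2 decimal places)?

File B, by a factor of 1.09

File A: 88,200 × 2 × 1 = 176,400 bytes/s.
File B: 16,000 × 2 × 6 = 192,000 bytes/s.
File B is larger; ratio = 21,504,000 / 19,756,800 = 1.09.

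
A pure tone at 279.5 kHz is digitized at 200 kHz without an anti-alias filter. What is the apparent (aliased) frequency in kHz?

79.5 kHz

Nyquist = 200,000/2 = 100,000 Hz; 279,500 Hz exceeds it.
Alias = |279,500 − 1×200,000| = |279,500 − 200,000| = 79,500 Hz = 79.5 kHz.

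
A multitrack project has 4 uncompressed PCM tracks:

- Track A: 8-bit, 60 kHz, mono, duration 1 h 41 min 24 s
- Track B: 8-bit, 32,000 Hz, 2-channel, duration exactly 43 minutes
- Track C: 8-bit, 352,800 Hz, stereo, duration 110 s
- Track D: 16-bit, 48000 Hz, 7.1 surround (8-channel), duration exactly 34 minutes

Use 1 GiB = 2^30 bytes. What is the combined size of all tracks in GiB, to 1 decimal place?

Track A: 1 h 41 min 24 s = 6,084 s; 60,000 × 6,084 × 1 × 1 = 365,040,000 bytes.
Track B: exactly 43 minutes = 2,580 s; 32,000 × 2,580 × 1 × 2 = 165,120,000 bytes.
Track C: 352,800 × 110 × 1 × 2 = 77,616,000 bytes.
Track D: exactly 34 minutes = 2,040 s; 48,000 × 2,040 × 2 × 8 = 1,566,720,000 bytes.
Total = 2,174,496,000 bytes = 2.0 GiB.

2.0 GiB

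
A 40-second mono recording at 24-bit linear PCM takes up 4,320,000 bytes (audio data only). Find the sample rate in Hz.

36,000 Hz

Bytes = sample_rate × seconds × bytes_per_sample × channels.
sample_rate = 4,320,000 / (40 × 3 × 1) = 4,320,000 / 120 = 36,000 Hz.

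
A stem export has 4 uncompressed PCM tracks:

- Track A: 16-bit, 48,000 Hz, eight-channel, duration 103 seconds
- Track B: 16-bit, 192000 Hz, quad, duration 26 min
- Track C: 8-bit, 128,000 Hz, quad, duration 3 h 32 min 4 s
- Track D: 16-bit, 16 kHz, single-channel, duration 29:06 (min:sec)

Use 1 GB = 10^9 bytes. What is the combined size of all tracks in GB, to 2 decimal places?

9.05 GB

Track A: 48,000 × 103 × 2 × 8 = 79,104,000 bytes.
Track B: 26 min = 1,560 s; 192,000 × 1,560 × 2 × 4 = 2,396,160,000 bytes.
Track C: 3 h 32 min 4 s = 12,724 s; 128,000 × 12,724 × 1 × 4 = 6,514,688,000 bytes.
Track D: 29:06 (min:sec) = 1,746 s; 16,000 × 1,746 × 2 × 1 = 55,872,000 bytes.
Total = 9,045,824,000 bytes = 9.05 GB.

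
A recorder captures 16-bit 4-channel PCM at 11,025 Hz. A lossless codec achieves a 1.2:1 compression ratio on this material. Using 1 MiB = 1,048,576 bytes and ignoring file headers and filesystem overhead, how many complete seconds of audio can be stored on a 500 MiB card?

7,133 seconds

Uncompressed byte rate = 11,025 × 2 × 4 = 88,200 bytes/s.
After 1.2:1 compression, effective rate ≈ 73500 bytes/s.
Capacity = 500 × 1,048,576 = 524,288,000 bytes.
524,288,000 / effective rate ≈ 7133.17 s → 7,133 seconds.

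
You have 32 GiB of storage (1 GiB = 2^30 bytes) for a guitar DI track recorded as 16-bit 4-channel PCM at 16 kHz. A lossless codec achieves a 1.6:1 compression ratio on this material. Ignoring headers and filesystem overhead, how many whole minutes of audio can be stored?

7,158 minutes

Uncompressed byte rate = 16,000 × 2 × 4 = 128,000 bytes/s.
After 1.6:1 compression, effective rate ≈ 80000 bytes/s.
Capacity = 32 × 1,073,741,824 = 34,359,738,368 bytes.
34,359,738,368 / effective rate ≈ 429496.73 s → 7,158 minutes.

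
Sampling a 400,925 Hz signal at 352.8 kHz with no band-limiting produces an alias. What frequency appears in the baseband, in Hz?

Nyquist = 352,800/2 = 176,400 Hz; 400,925 Hz exceeds it.
Alias = |400,925 − 1×352,800| = |400,925 − 352,800| = 48,125 Hz.

48,125 Hz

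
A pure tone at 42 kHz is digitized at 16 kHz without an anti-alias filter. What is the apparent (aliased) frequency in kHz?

Nyquist = 16,000/2 = 8,000 Hz; 42,000 Hz exceeds it.
Alias = |42,000 − 3×16,000| = |42,000 − 48,000| = 6,000 Hz = 6 kHz.

6 kHz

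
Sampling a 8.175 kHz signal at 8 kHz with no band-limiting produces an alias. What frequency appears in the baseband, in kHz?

0.175 kHz

Nyquist = 8,000/2 = 4,000 Hz; 8,175 Hz exceeds it.
Alias = |8,175 − 1×8,000| = |8,175 − 8,000| = 175 Hz = 0.175 kHz.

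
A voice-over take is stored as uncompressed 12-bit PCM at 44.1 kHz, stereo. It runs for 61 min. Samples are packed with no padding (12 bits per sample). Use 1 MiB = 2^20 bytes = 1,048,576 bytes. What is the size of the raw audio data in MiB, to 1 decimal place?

461.8 MiB

Duration = 61 min = 3,660 s.
Bits = 44,100 × 3,660 × 12 × 2 = 3,873,744,000 bits = 484,218,000 bytes.
484,218,000 / 1,048,576 = 461.8 MiB.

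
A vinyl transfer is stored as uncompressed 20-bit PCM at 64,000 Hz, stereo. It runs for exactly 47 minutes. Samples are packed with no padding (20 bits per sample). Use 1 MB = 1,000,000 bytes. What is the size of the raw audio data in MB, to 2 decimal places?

902.40 MB

Duration = exactly 47 minutes = 2,820 s.
Bits = 64,000 × 2,820 × 20 × 2 = 7,219,200,000 bits = 902,400,000 bytes.
902,400,000 / 1,000,000 = 902.40 MB.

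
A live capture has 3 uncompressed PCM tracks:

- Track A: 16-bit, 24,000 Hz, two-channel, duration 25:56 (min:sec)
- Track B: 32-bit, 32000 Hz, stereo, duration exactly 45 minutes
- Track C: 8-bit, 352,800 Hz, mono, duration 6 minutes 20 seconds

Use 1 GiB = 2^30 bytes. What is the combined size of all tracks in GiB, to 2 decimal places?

Track A: 25:56 (min:sec) = 1,556 s; 24,000 × 1,556 × 2 × 2 = 149,376,000 bytes.
Track B: exactly 45 minutes = 2,700 s; 32,000 × 2,700 × 4 × 2 = 691,200,000 bytes.
Track C: 6 minutes 20 seconds = 380 s; 352,800 × 380 × 1 × 1 = 134,064,000 bytes.
Total = 974,640,000 bytes = 0.91 GiB.

0.91 GiB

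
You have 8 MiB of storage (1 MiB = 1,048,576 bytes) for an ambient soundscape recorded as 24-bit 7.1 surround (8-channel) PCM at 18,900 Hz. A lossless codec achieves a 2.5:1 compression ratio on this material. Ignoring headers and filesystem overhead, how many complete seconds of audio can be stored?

Uncompressed byte rate = 18,900 × 3 × 8 = 453,600 bytes/s.
After 2.5:1 compression, effective rate ≈ 181440 bytes/s.
Capacity = 8 × 1,048,576 = 8,388,608 bytes.
8,388,608 / effective rate ≈ 46.23 s → 46 seconds.

46 seconds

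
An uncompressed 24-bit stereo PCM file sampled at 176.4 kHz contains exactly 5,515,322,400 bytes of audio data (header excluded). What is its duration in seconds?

5,211 seconds

Byte rate = 176,400 × 3 × 2 = 1,058,400 bytes/s.
Duration = 5,515,322,400 / 1,058,400 = 5,211 s.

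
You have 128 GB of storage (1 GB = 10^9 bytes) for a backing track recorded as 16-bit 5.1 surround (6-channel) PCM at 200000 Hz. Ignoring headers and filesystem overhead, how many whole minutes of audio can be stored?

Uncompressed byte rate = 200,000 × 2 × 6 = 2,400,000 bytes/s.
Capacity = 128 × 1,000,000,000 = 128,000,000,000 bytes.
128,000,000,000 / 2,400,000 ≈ 53333.33 s → 888 minutes.

888 minutes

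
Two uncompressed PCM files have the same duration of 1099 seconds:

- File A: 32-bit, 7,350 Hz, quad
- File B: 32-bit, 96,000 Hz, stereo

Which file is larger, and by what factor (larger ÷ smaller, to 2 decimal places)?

File B, by a factor of 6.53

File A: 7,350 × 4 × 4 = 117,600 bytes/s.
File B: 96,000 × 4 × 2 = 768,000 bytes/s.
File B is larger; ratio = 844,032,000 / 129,242,400 = 6.53.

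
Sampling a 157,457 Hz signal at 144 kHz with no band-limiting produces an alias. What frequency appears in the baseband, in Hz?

13,457 Hz

Nyquist = 144,000/2 = 72,000 Hz; 157,457 Hz exceeds it.
Alias = |157,457 − 1×144,000| = |157,457 − 144,000| = 13,457 Hz.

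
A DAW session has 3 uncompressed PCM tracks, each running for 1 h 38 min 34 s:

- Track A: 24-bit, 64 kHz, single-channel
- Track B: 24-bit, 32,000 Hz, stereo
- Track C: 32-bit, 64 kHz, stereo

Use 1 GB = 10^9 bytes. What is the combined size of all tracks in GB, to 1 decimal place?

5.3 GB

1 h 38 min 34 s = 5,914 s.
Track A: 64,000 × 5,914 × 3 × 1 = 1,135,488,000 bytes.
Track B: 32,000 × 5,914 × 3 × 2 = 1,135,488,000 bytes.
Track C: 64,000 × 5,914 × 4 × 2 = 3,027,968,000 bytes.
Total = 5,298,944,000 bytes = 5.3 GB.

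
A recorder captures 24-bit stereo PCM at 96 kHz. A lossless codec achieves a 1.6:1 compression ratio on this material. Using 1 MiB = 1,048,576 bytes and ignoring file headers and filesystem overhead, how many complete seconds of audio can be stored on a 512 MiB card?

1,491 seconds

Uncompressed byte rate = 96,000 × 3 × 2 = 576,000 bytes/s.
After 1.6:1 compression, effective rate ≈ 360000 bytes/s.
Capacity = 512 × 1,048,576 = 536,870,912 bytes.
536,870,912 / effective rate ≈ 1491.31 s → 1,491 seconds.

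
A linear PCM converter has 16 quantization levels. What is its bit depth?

log2(16) = 4.

4 bits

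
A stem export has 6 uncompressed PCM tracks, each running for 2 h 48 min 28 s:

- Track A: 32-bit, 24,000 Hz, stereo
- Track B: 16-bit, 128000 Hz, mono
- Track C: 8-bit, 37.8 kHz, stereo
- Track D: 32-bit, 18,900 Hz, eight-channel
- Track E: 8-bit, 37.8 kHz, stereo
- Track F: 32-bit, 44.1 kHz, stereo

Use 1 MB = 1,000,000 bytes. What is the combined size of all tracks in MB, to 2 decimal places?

2 h 48 min 28 s = 10,108 s.
Track A: 24,000 × 10,108 × 4 × 2 = 1,940,736,000 bytes.
Track B: 128,000 × 10,108 × 2 × 1 = 2,587,648,000 bytes.
Track C: 37,800 × 10,108 × 1 × 2 = 764,164,800 bytes.
Track D: 18,900 × 10,108 × 4 × 8 = 6,113,318,400 bytes.
Track E: 37,800 × 10,108 × 1 × 2 = 764,164,800 bytes.
Track F: 44,100 × 10,108 × 4 × 2 = 3,566,102,400 bytes.
Total = 15,736,134,400 bytes = 15736.13 MB.

15736.13 MB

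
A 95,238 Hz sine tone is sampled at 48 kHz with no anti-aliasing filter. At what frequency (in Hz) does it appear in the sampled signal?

Nyquist = 48,000/2 = 24,000 Hz; 95,238 Hz exceeds it.
Alias = |95,238 − 2×48,000| = |95,238 − 96,000| = 762 Hz.

762 Hz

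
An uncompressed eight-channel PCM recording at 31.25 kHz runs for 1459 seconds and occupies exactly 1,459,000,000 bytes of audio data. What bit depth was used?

Bytes per sample = 1,459,000,000 / (31,250 × 1,459 × 8) = 1,459,000,000 / 364,750,000 = 4.
Bit depth = 4 × 8 = 32 bits.

32 bits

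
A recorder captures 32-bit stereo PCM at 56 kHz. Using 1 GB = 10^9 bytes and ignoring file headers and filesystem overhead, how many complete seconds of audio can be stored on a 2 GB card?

Uncompressed byte rate = 56,000 × 4 × 2 = 448,000 bytes/s.
Capacity = 2 × 1,000,000,000 = 2,000,000,000 bytes.
2,000,000,000 / 448,000 ≈ 4464.29 s → 4,464 seconds.

4,464 seconds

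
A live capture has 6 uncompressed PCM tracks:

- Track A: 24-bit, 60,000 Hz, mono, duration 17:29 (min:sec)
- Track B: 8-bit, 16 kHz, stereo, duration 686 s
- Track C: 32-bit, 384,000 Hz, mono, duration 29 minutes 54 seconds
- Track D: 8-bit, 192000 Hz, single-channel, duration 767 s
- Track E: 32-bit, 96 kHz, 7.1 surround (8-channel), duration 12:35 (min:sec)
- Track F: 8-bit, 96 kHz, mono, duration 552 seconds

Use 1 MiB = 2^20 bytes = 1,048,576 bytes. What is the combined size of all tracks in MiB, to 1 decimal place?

5231.8 MiB

Track A: 17:29 (min:sec) = 1,049 s; 60,000 × 1,049 × 3 × 1 = 188,820,000 bytes.
Track B: 16,000 × 686 × 1 × 2 = 21,952,000 bytes.
Track C: 29 minutes 54 seconds = 1,794 s; 384,000 × 1,794 × 4 × 1 = 2,755,584,000 bytes.
Track D: 192,000 × 767 × 1 × 1 = 147,264,000 bytes.
Track E: 12:35 (min:sec) = 755 s; 96,000 × 755 × 4 × 8 = 2,319,360,000 bytes.
Track F: 96,000 × 552 × 1 × 1 = 52,992,000 bytes.
Total = 5,485,972,000 bytes = 5231.8 MiB.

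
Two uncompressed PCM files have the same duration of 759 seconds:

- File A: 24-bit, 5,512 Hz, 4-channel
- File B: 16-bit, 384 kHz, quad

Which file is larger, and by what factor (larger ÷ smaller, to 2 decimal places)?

File B, by a factor of 46.44

File A: 5,512 × 3 × 4 = 66,144 bytes/s.
File B: 384,000 × 2 × 4 = 3,072,000 bytes/s.
File B is larger; ratio = 2,331,648,000 / 50,203,296 = 46.44.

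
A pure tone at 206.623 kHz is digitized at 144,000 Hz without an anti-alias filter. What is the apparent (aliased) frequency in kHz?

62.623 kHz

Nyquist = 144,000/2 = 72,000 Hz; 206,623 Hz exceeds it.
Alias = |206,623 − 1×144,000| = |206,623 − 144,000| = 62,623 Hz = 62.623 kHz.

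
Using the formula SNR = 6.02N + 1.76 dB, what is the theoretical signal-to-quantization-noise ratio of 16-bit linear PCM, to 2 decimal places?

98.08 dB

6.02 × 16 + 1.76 = 98.08 dB.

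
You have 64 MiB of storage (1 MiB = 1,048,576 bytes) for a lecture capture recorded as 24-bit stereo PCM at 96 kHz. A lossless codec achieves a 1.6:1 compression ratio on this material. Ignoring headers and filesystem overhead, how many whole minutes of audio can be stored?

3 minutes

Uncompressed byte rate = 96,000 × 3 × 2 = 576,000 bytes/s.
After 1.6:1 compression, effective rate ≈ 360000 bytes/s.
Capacity = 64 × 1,048,576 = 67,108,864 bytes.
67,108,864 / effective rate ≈ 186.41 s → 3 minutes.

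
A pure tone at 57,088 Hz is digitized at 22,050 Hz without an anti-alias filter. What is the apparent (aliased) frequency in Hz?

Nyquist = 22,050/2 = 11,025 Hz; 57,088 Hz exceeds it.
Alias = |57,088 − 3×22,050| = |57,088 − 66,150| = 9,062 Hz.

9,062 Hz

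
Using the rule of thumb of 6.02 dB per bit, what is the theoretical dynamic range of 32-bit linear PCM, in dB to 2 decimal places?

192.64 dB

32 × 6.02 = 192.64 dB.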